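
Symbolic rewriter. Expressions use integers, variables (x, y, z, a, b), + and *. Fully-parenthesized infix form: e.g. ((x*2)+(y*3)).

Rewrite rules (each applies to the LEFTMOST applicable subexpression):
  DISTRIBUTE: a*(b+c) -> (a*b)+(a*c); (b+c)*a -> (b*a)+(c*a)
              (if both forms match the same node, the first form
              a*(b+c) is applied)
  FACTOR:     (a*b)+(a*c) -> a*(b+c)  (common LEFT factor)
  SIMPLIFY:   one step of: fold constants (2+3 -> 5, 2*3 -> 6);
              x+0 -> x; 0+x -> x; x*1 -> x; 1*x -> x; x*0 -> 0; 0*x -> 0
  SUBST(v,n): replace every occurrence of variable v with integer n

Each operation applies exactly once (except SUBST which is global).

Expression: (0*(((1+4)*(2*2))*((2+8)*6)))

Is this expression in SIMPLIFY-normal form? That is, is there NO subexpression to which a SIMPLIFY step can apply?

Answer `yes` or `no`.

Answer: no

Derivation:
Expression: (0*(((1+4)*(2*2))*((2+8)*6)))
Scanning for simplifiable subexpressions (pre-order)...
  at root: (0*(((1+4)*(2*2))*((2+8)*6))) (SIMPLIFIABLE)
  at R: (((1+4)*(2*2))*((2+8)*6)) (not simplifiable)
  at RL: ((1+4)*(2*2)) (not simplifiable)
  at RLL: (1+4) (SIMPLIFIABLE)
  at RLR: (2*2) (SIMPLIFIABLE)
  at RR: ((2+8)*6) (not simplifiable)
  at RRL: (2+8) (SIMPLIFIABLE)
Found simplifiable subexpr at path root: (0*(((1+4)*(2*2))*((2+8)*6)))
One SIMPLIFY step would give: 0
-> NOT in normal form.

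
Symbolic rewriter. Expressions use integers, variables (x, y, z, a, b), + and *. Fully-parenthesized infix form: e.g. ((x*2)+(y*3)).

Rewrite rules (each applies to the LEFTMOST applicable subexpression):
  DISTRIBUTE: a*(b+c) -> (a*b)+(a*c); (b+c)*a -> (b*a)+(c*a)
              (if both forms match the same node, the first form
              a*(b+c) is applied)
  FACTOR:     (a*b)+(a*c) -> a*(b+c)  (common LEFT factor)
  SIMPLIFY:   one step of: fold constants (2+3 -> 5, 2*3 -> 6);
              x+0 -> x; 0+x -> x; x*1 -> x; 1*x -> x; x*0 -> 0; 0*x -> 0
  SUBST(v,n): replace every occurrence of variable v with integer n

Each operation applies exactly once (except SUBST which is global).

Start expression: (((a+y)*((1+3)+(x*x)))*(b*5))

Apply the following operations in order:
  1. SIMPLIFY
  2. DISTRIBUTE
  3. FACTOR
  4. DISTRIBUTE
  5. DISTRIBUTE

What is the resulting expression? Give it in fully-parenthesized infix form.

Answer: ((((a+y)*4)*(b*5))+(((a+y)*(x*x))*(b*5)))

Derivation:
Start: (((a+y)*((1+3)+(x*x)))*(b*5))
Apply SIMPLIFY at LRL (target: (1+3)): (((a+y)*((1+3)+(x*x)))*(b*5)) -> (((a+y)*(4+(x*x)))*(b*5))
Apply DISTRIBUTE at L (target: ((a+y)*(4+(x*x)))): (((a+y)*(4+(x*x)))*(b*5)) -> ((((a+y)*4)+((a+y)*(x*x)))*(b*5))
Apply FACTOR at L (target: (((a+y)*4)+((a+y)*(x*x)))): ((((a+y)*4)+((a+y)*(x*x)))*(b*5)) -> (((a+y)*(4+(x*x)))*(b*5))
Apply DISTRIBUTE at L (target: ((a+y)*(4+(x*x)))): (((a+y)*(4+(x*x)))*(b*5)) -> ((((a+y)*4)+((a+y)*(x*x)))*(b*5))
Apply DISTRIBUTE at root (target: ((((a+y)*4)+((a+y)*(x*x)))*(b*5))): ((((a+y)*4)+((a+y)*(x*x)))*(b*5)) -> ((((a+y)*4)*(b*5))+(((a+y)*(x*x))*(b*5)))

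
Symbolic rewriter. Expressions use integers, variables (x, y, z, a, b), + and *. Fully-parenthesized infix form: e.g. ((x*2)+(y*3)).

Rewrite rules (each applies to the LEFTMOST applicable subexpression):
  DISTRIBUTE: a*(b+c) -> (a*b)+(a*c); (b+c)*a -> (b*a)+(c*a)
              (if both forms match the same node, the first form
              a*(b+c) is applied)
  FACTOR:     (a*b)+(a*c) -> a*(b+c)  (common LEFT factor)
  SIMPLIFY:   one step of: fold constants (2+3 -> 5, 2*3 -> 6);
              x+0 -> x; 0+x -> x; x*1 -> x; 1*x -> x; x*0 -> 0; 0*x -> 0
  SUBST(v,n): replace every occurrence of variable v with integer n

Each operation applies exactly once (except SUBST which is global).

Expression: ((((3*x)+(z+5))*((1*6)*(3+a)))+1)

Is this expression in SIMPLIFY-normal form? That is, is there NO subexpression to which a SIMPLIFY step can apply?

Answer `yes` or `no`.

Answer: no

Derivation:
Expression: ((((3*x)+(z+5))*((1*6)*(3+a)))+1)
Scanning for simplifiable subexpressions (pre-order)...
  at root: ((((3*x)+(z+5))*((1*6)*(3+a)))+1) (not simplifiable)
  at L: (((3*x)+(z+5))*((1*6)*(3+a))) (not simplifiable)
  at LL: ((3*x)+(z+5)) (not simplifiable)
  at LLL: (3*x) (not simplifiable)
  at LLR: (z+5) (not simplifiable)
  at LR: ((1*6)*(3+a)) (not simplifiable)
  at LRL: (1*6) (SIMPLIFIABLE)
  at LRR: (3+a) (not simplifiable)
Found simplifiable subexpr at path LRL: (1*6)
One SIMPLIFY step would give: ((((3*x)+(z+5))*(6*(3+a)))+1)
-> NOT in normal form.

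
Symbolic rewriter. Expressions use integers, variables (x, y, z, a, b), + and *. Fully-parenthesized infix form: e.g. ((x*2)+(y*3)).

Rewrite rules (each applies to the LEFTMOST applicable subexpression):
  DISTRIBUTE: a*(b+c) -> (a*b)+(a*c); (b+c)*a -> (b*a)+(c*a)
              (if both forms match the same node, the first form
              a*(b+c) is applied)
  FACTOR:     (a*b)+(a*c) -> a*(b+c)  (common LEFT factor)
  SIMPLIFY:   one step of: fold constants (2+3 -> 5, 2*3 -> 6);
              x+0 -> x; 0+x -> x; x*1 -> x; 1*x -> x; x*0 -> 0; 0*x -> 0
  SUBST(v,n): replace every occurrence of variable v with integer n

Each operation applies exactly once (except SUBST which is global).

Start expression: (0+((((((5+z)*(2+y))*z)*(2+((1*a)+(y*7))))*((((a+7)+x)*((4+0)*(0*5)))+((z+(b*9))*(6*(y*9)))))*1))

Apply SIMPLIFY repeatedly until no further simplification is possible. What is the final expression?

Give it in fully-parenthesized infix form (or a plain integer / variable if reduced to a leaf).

Start: (0+((((((5+z)*(2+y))*z)*(2+((1*a)+(y*7))))*((((a+7)+x)*((4+0)*(0*5)))+((z+(b*9))*(6*(y*9)))))*1))
Step 1: at root: (0+((((((5+z)*(2+y))*z)*(2+((1*a)+(y*7))))*((((a+7)+x)*((4+0)*(0*5)))+((z+(b*9))*(6*(y*9)))))*1)) -> ((((((5+z)*(2+y))*z)*(2+((1*a)+(y*7))))*((((a+7)+x)*((4+0)*(0*5)))+((z+(b*9))*(6*(y*9)))))*1); overall: (0+((((((5+z)*(2+y))*z)*(2+((1*a)+(y*7))))*((((a+7)+x)*((4+0)*(0*5)))+((z+(b*9))*(6*(y*9)))))*1)) -> ((((((5+z)*(2+y))*z)*(2+((1*a)+(y*7))))*((((a+7)+x)*((4+0)*(0*5)))+((z+(b*9))*(6*(y*9)))))*1)
Step 2: at root: ((((((5+z)*(2+y))*z)*(2+((1*a)+(y*7))))*((((a+7)+x)*((4+0)*(0*5)))+((z+(b*9))*(6*(y*9)))))*1) -> (((((5+z)*(2+y))*z)*(2+((1*a)+(y*7))))*((((a+7)+x)*((4+0)*(0*5)))+((z+(b*9))*(6*(y*9))))); overall: ((((((5+z)*(2+y))*z)*(2+((1*a)+(y*7))))*((((a+7)+x)*((4+0)*(0*5)))+((z+(b*9))*(6*(y*9)))))*1) -> (((((5+z)*(2+y))*z)*(2+((1*a)+(y*7))))*((((a+7)+x)*((4+0)*(0*5)))+((z+(b*9))*(6*(y*9)))))
Step 3: at LRRL: (1*a) -> a; overall: (((((5+z)*(2+y))*z)*(2+((1*a)+(y*7))))*((((a+7)+x)*((4+0)*(0*5)))+((z+(b*9))*(6*(y*9))))) -> (((((5+z)*(2+y))*z)*(2+(a+(y*7))))*((((a+7)+x)*((4+0)*(0*5)))+((z+(b*9))*(6*(y*9)))))
Step 4: at RLRL: (4+0) -> 4; overall: (((((5+z)*(2+y))*z)*(2+(a+(y*7))))*((((a+7)+x)*((4+0)*(0*5)))+((z+(b*9))*(6*(y*9))))) -> (((((5+z)*(2+y))*z)*(2+(a+(y*7))))*((((a+7)+x)*(4*(0*5)))+((z+(b*9))*(6*(y*9)))))
Step 5: at RLRR: (0*5) -> 0; overall: (((((5+z)*(2+y))*z)*(2+(a+(y*7))))*((((a+7)+x)*(4*(0*5)))+((z+(b*9))*(6*(y*9))))) -> (((((5+z)*(2+y))*z)*(2+(a+(y*7))))*((((a+7)+x)*(4*0))+((z+(b*9))*(6*(y*9)))))
Step 6: at RLR: (4*0) -> 0; overall: (((((5+z)*(2+y))*z)*(2+(a+(y*7))))*((((a+7)+x)*(4*0))+((z+(b*9))*(6*(y*9))))) -> (((((5+z)*(2+y))*z)*(2+(a+(y*7))))*((((a+7)+x)*0)+((z+(b*9))*(6*(y*9)))))
Step 7: at RL: (((a+7)+x)*0) -> 0; overall: (((((5+z)*(2+y))*z)*(2+(a+(y*7))))*((((a+7)+x)*0)+((z+(b*9))*(6*(y*9))))) -> (((((5+z)*(2+y))*z)*(2+(a+(y*7))))*(0+((z+(b*9))*(6*(y*9)))))
Step 8: at R: (0+((z+(b*9))*(6*(y*9)))) -> ((z+(b*9))*(6*(y*9))); overall: (((((5+z)*(2+y))*z)*(2+(a+(y*7))))*(0+((z+(b*9))*(6*(y*9))))) -> (((((5+z)*(2+y))*z)*(2+(a+(y*7))))*((z+(b*9))*(6*(y*9))))
Fixed point: (((((5+z)*(2+y))*z)*(2+(a+(y*7))))*((z+(b*9))*(6*(y*9))))

Answer: (((((5+z)*(2+y))*z)*(2+(a+(y*7))))*((z+(b*9))*(6*(y*9))))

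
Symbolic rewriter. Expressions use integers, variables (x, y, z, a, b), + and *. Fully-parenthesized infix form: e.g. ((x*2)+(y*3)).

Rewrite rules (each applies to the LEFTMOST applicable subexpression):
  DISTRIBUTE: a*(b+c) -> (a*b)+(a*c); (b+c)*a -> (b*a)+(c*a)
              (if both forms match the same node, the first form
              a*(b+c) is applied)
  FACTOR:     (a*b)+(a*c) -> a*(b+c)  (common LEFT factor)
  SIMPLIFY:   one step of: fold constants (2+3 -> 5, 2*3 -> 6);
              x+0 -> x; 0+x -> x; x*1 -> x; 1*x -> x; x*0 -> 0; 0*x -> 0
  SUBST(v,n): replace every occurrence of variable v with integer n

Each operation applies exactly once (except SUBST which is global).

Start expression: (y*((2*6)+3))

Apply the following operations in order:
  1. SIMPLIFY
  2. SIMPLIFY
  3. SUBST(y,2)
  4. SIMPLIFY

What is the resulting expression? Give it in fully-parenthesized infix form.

Start: (y*((2*6)+3))
Apply SIMPLIFY at RL (target: (2*6)): (y*((2*6)+3)) -> (y*(12+3))
Apply SIMPLIFY at R (target: (12+3)): (y*(12+3)) -> (y*15)
Apply SUBST(y,2): (y*15) -> (2*15)
Apply SIMPLIFY at root (target: (2*15)): (2*15) -> 30

Answer: 30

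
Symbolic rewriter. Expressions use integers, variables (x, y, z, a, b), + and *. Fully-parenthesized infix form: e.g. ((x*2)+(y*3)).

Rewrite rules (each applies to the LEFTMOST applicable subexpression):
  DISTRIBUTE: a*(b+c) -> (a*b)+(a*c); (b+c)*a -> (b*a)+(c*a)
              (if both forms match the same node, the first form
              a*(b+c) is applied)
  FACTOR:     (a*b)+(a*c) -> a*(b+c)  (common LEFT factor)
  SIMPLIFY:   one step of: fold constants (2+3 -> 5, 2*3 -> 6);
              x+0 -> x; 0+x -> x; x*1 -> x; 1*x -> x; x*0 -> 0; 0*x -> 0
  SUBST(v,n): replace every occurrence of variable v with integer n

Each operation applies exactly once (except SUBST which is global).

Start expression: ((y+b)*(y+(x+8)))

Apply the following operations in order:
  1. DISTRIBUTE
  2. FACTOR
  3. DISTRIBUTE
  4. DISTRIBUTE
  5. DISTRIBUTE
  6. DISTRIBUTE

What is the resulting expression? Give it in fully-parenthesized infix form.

Answer: (((y*y)+(b*y))+(((y*x)+(b*x))+((y+b)*8)))

Derivation:
Start: ((y+b)*(y+(x+8)))
Apply DISTRIBUTE at root (target: ((y+b)*(y+(x+8)))): ((y+b)*(y+(x+8))) -> (((y+b)*y)+((y+b)*(x+8)))
Apply FACTOR at root (target: (((y+b)*y)+((y+b)*(x+8)))): (((y+b)*y)+((y+b)*(x+8))) -> ((y+b)*(y+(x+8)))
Apply DISTRIBUTE at root (target: ((y+b)*(y+(x+8)))): ((y+b)*(y+(x+8))) -> (((y+b)*y)+((y+b)*(x+8)))
Apply DISTRIBUTE at L (target: ((y+b)*y)): (((y+b)*y)+((y+b)*(x+8))) -> (((y*y)+(b*y))+((y+b)*(x+8)))
Apply DISTRIBUTE at R (target: ((y+b)*(x+8))): (((y*y)+(b*y))+((y+b)*(x+8))) -> (((y*y)+(b*y))+(((y+b)*x)+((y+b)*8)))
Apply DISTRIBUTE at RL (target: ((y+b)*x)): (((y*y)+(b*y))+(((y+b)*x)+((y+b)*8))) -> (((y*y)+(b*y))+(((y*x)+(b*x))+((y+b)*8)))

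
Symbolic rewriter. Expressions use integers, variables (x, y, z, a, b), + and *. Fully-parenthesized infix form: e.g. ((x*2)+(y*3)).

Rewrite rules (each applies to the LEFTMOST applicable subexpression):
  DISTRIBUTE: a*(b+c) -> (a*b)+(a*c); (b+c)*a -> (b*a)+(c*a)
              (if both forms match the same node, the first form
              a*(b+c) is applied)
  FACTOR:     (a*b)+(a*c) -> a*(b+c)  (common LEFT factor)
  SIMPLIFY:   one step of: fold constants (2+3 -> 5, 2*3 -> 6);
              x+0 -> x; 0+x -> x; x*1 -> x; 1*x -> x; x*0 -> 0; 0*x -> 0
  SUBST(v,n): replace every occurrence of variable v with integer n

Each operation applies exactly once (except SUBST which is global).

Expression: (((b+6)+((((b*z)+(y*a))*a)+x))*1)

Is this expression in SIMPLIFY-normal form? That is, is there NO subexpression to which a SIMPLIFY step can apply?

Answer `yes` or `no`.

Answer: no

Derivation:
Expression: (((b+6)+((((b*z)+(y*a))*a)+x))*1)
Scanning for simplifiable subexpressions (pre-order)...
  at root: (((b+6)+((((b*z)+(y*a))*a)+x))*1) (SIMPLIFIABLE)
  at L: ((b+6)+((((b*z)+(y*a))*a)+x)) (not simplifiable)
  at LL: (b+6) (not simplifiable)
  at LR: ((((b*z)+(y*a))*a)+x) (not simplifiable)
  at LRL: (((b*z)+(y*a))*a) (not simplifiable)
  at LRLL: ((b*z)+(y*a)) (not simplifiable)
  at LRLLL: (b*z) (not simplifiable)
  at LRLLR: (y*a) (not simplifiable)
Found simplifiable subexpr at path root: (((b+6)+((((b*z)+(y*a))*a)+x))*1)
One SIMPLIFY step would give: ((b+6)+((((b*z)+(y*a))*a)+x))
-> NOT in normal form.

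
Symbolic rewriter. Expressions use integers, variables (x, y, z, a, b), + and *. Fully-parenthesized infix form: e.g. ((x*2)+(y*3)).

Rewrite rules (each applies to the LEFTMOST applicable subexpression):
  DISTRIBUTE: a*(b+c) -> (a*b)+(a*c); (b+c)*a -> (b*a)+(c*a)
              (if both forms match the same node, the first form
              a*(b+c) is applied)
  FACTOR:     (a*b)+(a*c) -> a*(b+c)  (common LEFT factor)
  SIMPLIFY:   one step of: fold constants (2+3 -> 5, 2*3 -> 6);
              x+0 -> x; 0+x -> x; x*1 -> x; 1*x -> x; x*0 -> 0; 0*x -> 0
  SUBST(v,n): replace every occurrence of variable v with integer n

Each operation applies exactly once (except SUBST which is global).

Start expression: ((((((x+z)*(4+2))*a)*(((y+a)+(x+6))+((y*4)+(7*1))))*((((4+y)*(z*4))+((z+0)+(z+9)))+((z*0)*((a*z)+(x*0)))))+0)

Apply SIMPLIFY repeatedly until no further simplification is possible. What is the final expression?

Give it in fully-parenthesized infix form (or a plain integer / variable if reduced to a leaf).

Start: ((((((x+z)*(4+2))*a)*(((y+a)+(x+6))+((y*4)+(7*1))))*((((4+y)*(z*4))+((z+0)+(z+9)))+((z*0)*((a*z)+(x*0)))))+0)
Step 1: at root: ((((((x+z)*(4+2))*a)*(((y+a)+(x+6))+((y*4)+(7*1))))*((((4+y)*(z*4))+((z+0)+(z+9)))+((z*0)*((a*z)+(x*0)))))+0) -> (((((x+z)*(4+2))*a)*(((y+a)+(x+6))+((y*4)+(7*1))))*((((4+y)*(z*4))+((z+0)+(z+9)))+((z*0)*((a*z)+(x*0))))); overall: ((((((x+z)*(4+2))*a)*(((y+a)+(x+6))+((y*4)+(7*1))))*((((4+y)*(z*4))+((z+0)+(z+9)))+((z*0)*((a*z)+(x*0)))))+0) -> (((((x+z)*(4+2))*a)*(((y+a)+(x+6))+((y*4)+(7*1))))*((((4+y)*(z*4))+((z+0)+(z+9)))+((z*0)*((a*z)+(x*0)))))
Step 2: at LLLR: (4+2) -> 6; overall: (((((x+z)*(4+2))*a)*(((y+a)+(x+6))+((y*4)+(7*1))))*((((4+y)*(z*4))+((z+0)+(z+9)))+((z*0)*((a*z)+(x*0))))) -> (((((x+z)*6)*a)*(((y+a)+(x+6))+((y*4)+(7*1))))*((((4+y)*(z*4))+((z+0)+(z+9)))+((z*0)*((a*z)+(x*0)))))
Step 3: at LRRR: (7*1) -> 7; overall: (((((x+z)*6)*a)*(((y+a)+(x+6))+((y*4)+(7*1))))*((((4+y)*(z*4))+((z+0)+(z+9)))+((z*0)*((a*z)+(x*0))))) -> (((((x+z)*6)*a)*(((y+a)+(x+6))+((y*4)+7)))*((((4+y)*(z*4))+((z+0)+(z+9)))+((z*0)*((a*z)+(x*0)))))
Step 4: at RLRL: (z+0) -> z; overall: (((((x+z)*6)*a)*(((y+a)+(x+6))+((y*4)+7)))*((((4+y)*(z*4))+((z+0)+(z+9)))+((z*0)*((a*z)+(x*0))))) -> (((((x+z)*6)*a)*(((y+a)+(x+6))+((y*4)+7)))*((((4+y)*(z*4))+(z+(z+9)))+((z*0)*((a*z)+(x*0)))))
Step 5: at RRL: (z*0) -> 0; overall: (((((x+z)*6)*a)*(((y+a)+(x+6))+((y*4)+7)))*((((4+y)*(z*4))+(z+(z+9)))+((z*0)*((a*z)+(x*0))))) -> (((((x+z)*6)*a)*(((y+a)+(x+6))+((y*4)+7)))*((((4+y)*(z*4))+(z+(z+9)))+(0*((a*z)+(x*0)))))
Step 6: at RR: (0*((a*z)+(x*0))) -> 0; overall: (((((x+z)*6)*a)*(((y+a)+(x+6))+((y*4)+7)))*((((4+y)*(z*4))+(z+(z+9)))+(0*((a*z)+(x*0))))) -> (((((x+z)*6)*a)*(((y+a)+(x+6))+((y*4)+7)))*((((4+y)*(z*4))+(z+(z+9)))+0))
Step 7: at R: ((((4+y)*(z*4))+(z+(z+9)))+0) -> (((4+y)*(z*4))+(z+(z+9))); overall: (((((x+z)*6)*a)*(((y+a)+(x+6))+((y*4)+7)))*((((4+y)*(z*4))+(z+(z+9)))+0)) -> (((((x+z)*6)*a)*(((y+a)+(x+6))+((y*4)+7)))*(((4+y)*(z*4))+(z+(z+9))))
Fixed point: (((((x+z)*6)*a)*(((y+a)+(x+6))+((y*4)+7)))*(((4+y)*(z*4))+(z+(z+9))))

Answer: (((((x+z)*6)*a)*(((y+a)+(x+6))+((y*4)+7)))*(((4+y)*(z*4))+(z+(z+9))))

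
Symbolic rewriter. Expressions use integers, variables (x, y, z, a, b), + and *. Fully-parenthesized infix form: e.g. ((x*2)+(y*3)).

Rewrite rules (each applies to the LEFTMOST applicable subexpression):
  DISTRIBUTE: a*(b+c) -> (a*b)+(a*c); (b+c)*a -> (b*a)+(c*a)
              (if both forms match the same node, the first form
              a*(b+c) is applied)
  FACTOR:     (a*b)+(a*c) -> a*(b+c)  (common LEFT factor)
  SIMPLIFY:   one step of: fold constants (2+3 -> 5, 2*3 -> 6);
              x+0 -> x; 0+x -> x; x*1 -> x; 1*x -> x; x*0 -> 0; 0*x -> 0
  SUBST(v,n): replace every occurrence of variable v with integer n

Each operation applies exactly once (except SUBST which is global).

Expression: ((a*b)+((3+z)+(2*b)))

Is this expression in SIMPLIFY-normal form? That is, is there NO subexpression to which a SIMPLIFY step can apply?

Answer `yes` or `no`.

Answer: yes

Derivation:
Expression: ((a*b)+((3+z)+(2*b)))
Scanning for simplifiable subexpressions (pre-order)...
  at root: ((a*b)+((3+z)+(2*b))) (not simplifiable)
  at L: (a*b) (not simplifiable)
  at R: ((3+z)+(2*b)) (not simplifiable)
  at RL: (3+z) (not simplifiable)
  at RR: (2*b) (not simplifiable)
Result: no simplifiable subexpression found -> normal form.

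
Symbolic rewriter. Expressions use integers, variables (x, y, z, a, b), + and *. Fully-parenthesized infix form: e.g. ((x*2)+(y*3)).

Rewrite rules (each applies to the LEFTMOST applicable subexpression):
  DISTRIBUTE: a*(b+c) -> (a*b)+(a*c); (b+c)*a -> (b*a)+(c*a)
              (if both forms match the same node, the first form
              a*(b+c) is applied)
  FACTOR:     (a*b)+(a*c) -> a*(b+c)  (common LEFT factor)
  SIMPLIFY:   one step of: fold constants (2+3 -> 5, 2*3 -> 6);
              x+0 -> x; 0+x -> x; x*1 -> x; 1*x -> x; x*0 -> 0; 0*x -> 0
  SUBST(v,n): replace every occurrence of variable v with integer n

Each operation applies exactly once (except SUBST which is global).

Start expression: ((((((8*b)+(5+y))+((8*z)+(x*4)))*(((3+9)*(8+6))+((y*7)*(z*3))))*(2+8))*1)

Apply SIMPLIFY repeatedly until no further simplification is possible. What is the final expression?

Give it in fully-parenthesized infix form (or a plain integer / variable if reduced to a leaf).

Answer: (((((8*b)+(5+y))+((8*z)+(x*4)))*(168+((y*7)*(z*3))))*10)

Derivation:
Start: ((((((8*b)+(5+y))+((8*z)+(x*4)))*(((3+9)*(8+6))+((y*7)*(z*3))))*(2+8))*1)
Step 1: at root: ((((((8*b)+(5+y))+((8*z)+(x*4)))*(((3+9)*(8+6))+((y*7)*(z*3))))*(2+8))*1) -> (((((8*b)+(5+y))+((8*z)+(x*4)))*(((3+9)*(8+6))+((y*7)*(z*3))))*(2+8)); overall: ((((((8*b)+(5+y))+((8*z)+(x*4)))*(((3+9)*(8+6))+((y*7)*(z*3))))*(2+8))*1) -> (((((8*b)+(5+y))+((8*z)+(x*4)))*(((3+9)*(8+6))+((y*7)*(z*3))))*(2+8))
Step 2: at LRLL: (3+9) -> 12; overall: (((((8*b)+(5+y))+((8*z)+(x*4)))*(((3+9)*(8+6))+((y*7)*(z*3))))*(2+8)) -> (((((8*b)+(5+y))+((8*z)+(x*4)))*((12*(8+6))+((y*7)*(z*3))))*(2+8))
Step 3: at LRLR: (8+6) -> 14; overall: (((((8*b)+(5+y))+((8*z)+(x*4)))*((12*(8+6))+((y*7)*(z*3))))*(2+8)) -> (((((8*b)+(5+y))+((8*z)+(x*4)))*((12*14)+((y*7)*(z*3))))*(2+8))
Step 4: at LRL: (12*14) -> 168; overall: (((((8*b)+(5+y))+((8*z)+(x*4)))*((12*14)+((y*7)*(z*3))))*(2+8)) -> (((((8*b)+(5+y))+((8*z)+(x*4)))*(168+((y*7)*(z*3))))*(2+8))
Step 5: at R: (2+8) -> 10; overall: (((((8*b)+(5+y))+((8*z)+(x*4)))*(168+((y*7)*(z*3))))*(2+8)) -> (((((8*b)+(5+y))+((8*z)+(x*4)))*(168+((y*7)*(z*3))))*10)
Fixed point: (((((8*b)+(5+y))+((8*z)+(x*4)))*(168+((y*7)*(z*3))))*10)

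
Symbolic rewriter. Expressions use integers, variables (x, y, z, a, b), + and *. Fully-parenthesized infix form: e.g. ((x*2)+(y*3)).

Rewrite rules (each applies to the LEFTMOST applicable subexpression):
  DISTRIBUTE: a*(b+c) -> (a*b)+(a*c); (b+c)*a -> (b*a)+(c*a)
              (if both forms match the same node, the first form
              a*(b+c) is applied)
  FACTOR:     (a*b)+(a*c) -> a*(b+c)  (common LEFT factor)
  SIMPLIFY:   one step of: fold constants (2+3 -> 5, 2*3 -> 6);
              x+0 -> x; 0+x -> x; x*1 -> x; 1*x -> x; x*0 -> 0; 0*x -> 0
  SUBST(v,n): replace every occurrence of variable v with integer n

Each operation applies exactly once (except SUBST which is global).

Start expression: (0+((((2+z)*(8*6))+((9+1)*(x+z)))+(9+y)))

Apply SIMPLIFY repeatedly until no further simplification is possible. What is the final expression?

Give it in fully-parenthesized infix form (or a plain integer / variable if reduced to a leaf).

Answer: ((((2+z)*48)+(10*(x+z)))+(9+y))

Derivation:
Start: (0+((((2+z)*(8*6))+((9+1)*(x+z)))+(9+y)))
Step 1: at root: (0+((((2+z)*(8*6))+((9+1)*(x+z)))+(9+y))) -> ((((2+z)*(8*6))+((9+1)*(x+z)))+(9+y)); overall: (0+((((2+z)*(8*6))+((9+1)*(x+z)))+(9+y))) -> ((((2+z)*(8*6))+((9+1)*(x+z)))+(9+y))
Step 2: at LLR: (8*6) -> 48; overall: ((((2+z)*(8*6))+((9+1)*(x+z)))+(9+y)) -> ((((2+z)*48)+((9+1)*(x+z)))+(9+y))
Step 3: at LRL: (9+1) -> 10; overall: ((((2+z)*48)+((9+1)*(x+z)))+(9+y)) -> ((((2+z)*48)+(10*(x+z)))+(9+y))
Fixed point: ((((2+z)*48)+(10*(x+z)))+(9+y))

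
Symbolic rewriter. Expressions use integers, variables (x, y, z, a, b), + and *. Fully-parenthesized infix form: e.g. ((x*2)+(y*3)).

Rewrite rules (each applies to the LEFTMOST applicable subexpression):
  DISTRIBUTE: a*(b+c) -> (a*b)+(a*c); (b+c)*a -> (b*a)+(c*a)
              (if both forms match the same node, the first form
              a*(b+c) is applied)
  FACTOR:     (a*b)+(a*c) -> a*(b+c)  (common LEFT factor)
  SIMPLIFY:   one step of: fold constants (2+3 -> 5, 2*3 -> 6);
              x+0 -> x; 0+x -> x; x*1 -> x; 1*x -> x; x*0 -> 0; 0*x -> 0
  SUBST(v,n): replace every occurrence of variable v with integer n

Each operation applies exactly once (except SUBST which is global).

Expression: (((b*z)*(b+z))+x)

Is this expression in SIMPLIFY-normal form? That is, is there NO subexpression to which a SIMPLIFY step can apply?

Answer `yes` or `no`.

Answer: yes

Derivation:
Expression: (((b*z)*(b+z))+x)
Scanning for simplifiable subexpressions (pre-order)...
  at root: (((b*z)*(b+z))+x) (not simplifiable)
  at L: ((b*z)*(b+z)) (not simplifiable)
  at LL: (b*z) (not simplifiable)
  at LR: (b+z) (not simplifiable)
Result: no simplifiable subexpression found -> normal form.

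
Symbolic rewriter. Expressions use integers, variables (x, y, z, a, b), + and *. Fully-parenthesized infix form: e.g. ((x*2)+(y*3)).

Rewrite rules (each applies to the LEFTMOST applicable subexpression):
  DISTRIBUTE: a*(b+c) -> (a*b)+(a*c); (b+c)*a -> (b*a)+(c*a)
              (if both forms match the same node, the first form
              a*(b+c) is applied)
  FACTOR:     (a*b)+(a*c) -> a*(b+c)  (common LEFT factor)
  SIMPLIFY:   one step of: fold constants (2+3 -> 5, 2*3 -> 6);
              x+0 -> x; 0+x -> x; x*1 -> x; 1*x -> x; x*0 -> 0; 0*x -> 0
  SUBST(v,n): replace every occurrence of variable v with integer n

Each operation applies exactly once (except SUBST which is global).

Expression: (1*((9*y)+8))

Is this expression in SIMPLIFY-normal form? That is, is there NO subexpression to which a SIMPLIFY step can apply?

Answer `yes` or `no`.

Answer: no

Derivation:
Expression: (1*((9*y)+8))
Scanning for simplifiable subexpressions (pre-order)...
  at root: (1*((9*y)+8)) (SIMPLIFIABLE)
  at R: ((9*y)+8) (not simplifiable)
  at RL: (9*y) (not simplifiable)
Found simplifiable subexpr at path root: (1*((9*y)+8))
One SIMPLIFY step would give: ((9*y)+8)
-> NOT in normal form.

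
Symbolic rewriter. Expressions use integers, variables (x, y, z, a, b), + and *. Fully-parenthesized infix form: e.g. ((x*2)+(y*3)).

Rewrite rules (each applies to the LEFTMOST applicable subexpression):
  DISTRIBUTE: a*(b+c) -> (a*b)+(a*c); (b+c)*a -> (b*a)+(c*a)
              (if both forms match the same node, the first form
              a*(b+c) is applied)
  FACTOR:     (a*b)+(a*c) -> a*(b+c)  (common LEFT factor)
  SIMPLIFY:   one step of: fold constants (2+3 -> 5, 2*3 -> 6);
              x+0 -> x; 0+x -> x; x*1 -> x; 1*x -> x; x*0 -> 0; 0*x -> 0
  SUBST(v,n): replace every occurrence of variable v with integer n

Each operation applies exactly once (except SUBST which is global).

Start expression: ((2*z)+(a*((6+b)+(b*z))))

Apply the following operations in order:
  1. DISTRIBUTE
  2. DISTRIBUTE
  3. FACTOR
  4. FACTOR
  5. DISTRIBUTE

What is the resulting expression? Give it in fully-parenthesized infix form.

Answer: ((2*z)+((a*(6+b))+(a*(b*z))))

Derivation:
Start: ((2*z)+(a*((6+b)+(b*z))))
Apply DISTRIBUTE at R (target: (a*((6+b)+(b*z)))): ((2*z)+(a*((6+b)+(b*z)))) -> ((2*z)+((a*(6+b))+(a*(b*z))))
Apply DISTRIBUTE at RL (target: (a*(6+b))): ((2*z)+((a*(6+b))+(a*(b*z)))) -> ((2*z)+(((a*6)+(a*b))+(a*(b*z))))
Apply FACTOR at RL (target: ((a*6)+(a*b))): ((2*z)+(((a*6)+(a*b))+(a*(b*z)))) -> ((2*z)+((a*(6+b))+(a*(b*z))))
Apply FACTOR at R (target: ((a*(6+b))+(a*(b*z)))): ((2*z)+((a*(6+b))+(a*(b*z)))) -> ((2*z)+(a*((6+b)+(b*z))))
Apply DISTRIBUTE at R (target: (a*((6+b)+(b*z)))): ((2*z)+(a*((6+b)+(b*z)))) -> ((2*z)+((a*(6+b))+(a*(b*z))))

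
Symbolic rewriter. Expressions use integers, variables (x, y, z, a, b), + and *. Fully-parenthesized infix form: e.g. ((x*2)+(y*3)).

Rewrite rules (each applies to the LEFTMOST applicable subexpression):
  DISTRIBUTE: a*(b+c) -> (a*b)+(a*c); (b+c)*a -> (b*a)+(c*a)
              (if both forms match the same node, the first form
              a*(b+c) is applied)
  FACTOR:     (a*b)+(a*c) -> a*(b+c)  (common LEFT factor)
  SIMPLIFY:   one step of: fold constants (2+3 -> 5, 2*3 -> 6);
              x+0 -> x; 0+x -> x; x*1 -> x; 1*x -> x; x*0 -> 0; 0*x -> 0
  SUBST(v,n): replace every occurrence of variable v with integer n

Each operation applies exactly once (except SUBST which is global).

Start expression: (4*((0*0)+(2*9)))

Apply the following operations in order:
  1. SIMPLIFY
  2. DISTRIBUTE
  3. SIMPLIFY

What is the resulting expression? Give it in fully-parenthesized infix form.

Answer: (0+(4*(2*9)))

Derivation:
Start: (4*((0*0)+(2*9)))
Apply SIMPLIFY at RL (target: (0*0)): (4*((0*0)+(2*9))) -> (4*(0+(2*9)))
Apply DISTRIBUTE at root (target: (4*(0+(2*9)))): (4*(0+(2*9))) -> ((4*0)+(4*(2*9)))
Apply SIMPLIFY at L (target: (4*0)): ((4*0)+(4*(2*9))) -> (0+(4*(2*9)))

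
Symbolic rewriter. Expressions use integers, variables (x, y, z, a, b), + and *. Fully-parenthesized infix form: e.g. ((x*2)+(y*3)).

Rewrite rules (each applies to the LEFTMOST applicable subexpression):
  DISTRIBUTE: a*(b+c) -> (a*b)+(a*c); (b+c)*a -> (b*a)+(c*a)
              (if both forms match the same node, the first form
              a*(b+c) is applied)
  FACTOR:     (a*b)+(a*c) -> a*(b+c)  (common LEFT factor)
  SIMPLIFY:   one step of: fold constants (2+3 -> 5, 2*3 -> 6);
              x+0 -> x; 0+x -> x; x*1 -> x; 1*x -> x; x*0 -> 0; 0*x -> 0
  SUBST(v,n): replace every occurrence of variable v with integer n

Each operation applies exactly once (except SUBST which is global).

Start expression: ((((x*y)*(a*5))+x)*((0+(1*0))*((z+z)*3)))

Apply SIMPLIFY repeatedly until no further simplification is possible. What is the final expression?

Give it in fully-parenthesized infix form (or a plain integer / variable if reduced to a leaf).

Start: ((((x*y)*(a*5))+x)*((0+(1*0))*((z+z)*3)))
Step 1: at RL: (0+(1*0)) -> (1*0); overall: ((((x*y)*(a*5))+x)*((0+(1*0))*((z+z)*3))) -> ((((x*y)*(a*5))+x)*((1*0)*((z+z)*3)))
Step 2: at RL: (1*0) -> 0; overall: ((((x*y)*(a*5))+x)*((1*0)*((z+z)*3))) -> ((((x*y)*(a*5))+x)*(0*((z+z)*3)))
Step 3: at R: (0*((z+z)*3)) -> 0; overall: ((((x*y)*(a*5))+x)*(0*((z+z)*3))) -> ((((x*y)*(a*5))+x)*0)
Step 4: at root: ((((x*y)*(a*5))+x)*0) -> 0; overall: ((((x*y)*(a*5))+x)*0) -> 0
Fixed point: 0

Answer: 0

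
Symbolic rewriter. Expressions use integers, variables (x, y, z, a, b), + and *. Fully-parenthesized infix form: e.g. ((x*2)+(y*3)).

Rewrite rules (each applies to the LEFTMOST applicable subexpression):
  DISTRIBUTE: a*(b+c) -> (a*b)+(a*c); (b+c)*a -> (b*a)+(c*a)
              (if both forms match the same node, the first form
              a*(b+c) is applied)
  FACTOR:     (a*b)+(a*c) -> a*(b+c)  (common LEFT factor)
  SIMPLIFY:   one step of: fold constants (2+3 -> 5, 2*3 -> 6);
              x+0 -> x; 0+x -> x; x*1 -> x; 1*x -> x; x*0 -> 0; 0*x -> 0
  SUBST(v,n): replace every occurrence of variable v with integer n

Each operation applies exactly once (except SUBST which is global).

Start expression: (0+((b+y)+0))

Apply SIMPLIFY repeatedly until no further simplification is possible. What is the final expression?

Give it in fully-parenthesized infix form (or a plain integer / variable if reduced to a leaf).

Answer: (b+y)

Derivation:
Start: (0+((b+y)+0))
Step 1: at root: (0+((b+y)+0)) -> ((b+y)+0); overall: (0+((b+y)+0)) -> ((b+y)+0)
Step 2: at root: ((b+y)+0) -> (b+y); overall: ((b+y)+0) -> (b+y)
Fixed point: (b+y)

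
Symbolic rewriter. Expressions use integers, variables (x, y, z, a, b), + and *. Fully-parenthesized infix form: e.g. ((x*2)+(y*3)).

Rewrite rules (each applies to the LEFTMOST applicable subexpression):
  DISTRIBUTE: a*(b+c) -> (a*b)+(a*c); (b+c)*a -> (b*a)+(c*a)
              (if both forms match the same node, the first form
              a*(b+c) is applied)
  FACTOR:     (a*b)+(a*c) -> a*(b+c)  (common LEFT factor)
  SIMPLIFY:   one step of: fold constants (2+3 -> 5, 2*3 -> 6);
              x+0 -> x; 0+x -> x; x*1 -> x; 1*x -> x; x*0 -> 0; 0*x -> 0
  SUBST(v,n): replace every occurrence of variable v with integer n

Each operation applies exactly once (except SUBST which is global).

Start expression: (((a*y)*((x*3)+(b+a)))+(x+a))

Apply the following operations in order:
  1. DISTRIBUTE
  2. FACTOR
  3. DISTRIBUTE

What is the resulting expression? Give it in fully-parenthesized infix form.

Answer: ((((a*y)*(x*3))+((a*y)*(b+a)))+(x+a))

Derivation:
Start: (((a*y)*((x*3)+(b+a)))+(x+a))
Apply DISTRIBUTE at L (target: ((a*y)*((x*3)+(b+a)))): (((a*y)*((x*3)+(b+a)))+(x+a)) -> ((((a*y)*(x*3))+((a*y)*(b+a)))+(x+a))
Apply FACTOR at L (target: (((a*y)*(x*3))+((a*y)*(b+a)))): ((((a*y)*(x*3))+((a*y)*(b+a)))+(x+a)) -> (((a*y)*((x*3)+(b+a)))+(x+a))
Apply DISTRIBUTE at L (target: ((a*y)*((x*3)+(b+a)))): (((a*y)*((x*3)+(b+a)))+(x+a)) -> ((((a*y)*(x*3))+((a*y)*(b+a)))+(x+a))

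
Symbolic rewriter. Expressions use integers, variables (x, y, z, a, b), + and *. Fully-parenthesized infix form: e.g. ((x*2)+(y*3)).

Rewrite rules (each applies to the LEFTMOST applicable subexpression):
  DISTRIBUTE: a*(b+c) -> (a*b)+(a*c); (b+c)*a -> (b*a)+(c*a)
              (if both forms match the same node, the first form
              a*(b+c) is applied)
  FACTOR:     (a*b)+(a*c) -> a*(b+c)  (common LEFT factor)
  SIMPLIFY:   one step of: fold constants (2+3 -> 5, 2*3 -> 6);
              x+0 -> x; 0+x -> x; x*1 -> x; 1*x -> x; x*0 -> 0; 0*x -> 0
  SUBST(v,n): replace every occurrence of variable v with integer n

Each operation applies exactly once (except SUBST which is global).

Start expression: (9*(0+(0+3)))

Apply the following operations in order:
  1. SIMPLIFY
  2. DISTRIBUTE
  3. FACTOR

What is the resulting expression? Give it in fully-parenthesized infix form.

Start: (9*(0+(0+3)))
Apply SIMPLIFY at R (target: (0+(0+3))): (9*(0+(0+3))) -> (9*(0+3))
Apply DISTRIBUTE at root (target: (9*(0+3))): (9*(0+3)) -> ((9*0)+(9*3))
Apply FACTOR at root (target: ((9*0)+(9*3))): ((9*0)+(9*3)) -> (9*(0+3))

Answer: (9*(0+3))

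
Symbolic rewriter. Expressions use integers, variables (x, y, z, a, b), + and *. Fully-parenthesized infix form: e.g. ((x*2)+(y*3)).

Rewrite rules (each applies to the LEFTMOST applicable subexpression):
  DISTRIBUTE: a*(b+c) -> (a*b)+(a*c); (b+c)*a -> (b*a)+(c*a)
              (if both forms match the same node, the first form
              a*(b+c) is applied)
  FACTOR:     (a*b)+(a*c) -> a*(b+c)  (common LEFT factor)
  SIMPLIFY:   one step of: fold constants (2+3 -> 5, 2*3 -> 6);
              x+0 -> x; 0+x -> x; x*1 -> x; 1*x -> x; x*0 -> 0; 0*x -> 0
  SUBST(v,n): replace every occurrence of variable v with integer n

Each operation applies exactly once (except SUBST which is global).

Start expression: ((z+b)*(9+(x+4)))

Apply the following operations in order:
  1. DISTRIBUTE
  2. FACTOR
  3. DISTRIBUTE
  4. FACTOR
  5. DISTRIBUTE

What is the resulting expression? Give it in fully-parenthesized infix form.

Start: ((z+b)*(9+(x+4)))
Apply DISTRIBUTE at root (target: ((z+b)*(9+(x+4)))): ((z+b)*(9+(x+4))) -> (((z+b)*9)+((z+b)*(x+4)))
Apply FACTOR at root (target: (((z+b)*9)+((z+b)*(x+4)))): (((z+b)*9)+((z+b)*(x+4))) -> ((z+b)*(9+(x+4)))
Apply DISTRIBUTE at root (target: ((z+b)*(9+(x+4)))): ((z+b)*(9+(x+4))) -> (((z+b)*9)+((z+b)*(x+4)))
Apply FACTOR at root (target: (((z+b)*9)+((z+b)*(x+4)))): (((z+b)*9)+((z+b)*(x+4))) -> ((z+b)*(9+(x+4)))
Apply DISTRIBUTE at root (target: ((z+b)*(9+(x+4)))): ((z+b)*(9+(x+4))) -> (((z+b)*9)+((z+b)*(x+4)))

Answer: (((z+b)*9)+((z+b)*(x+4)))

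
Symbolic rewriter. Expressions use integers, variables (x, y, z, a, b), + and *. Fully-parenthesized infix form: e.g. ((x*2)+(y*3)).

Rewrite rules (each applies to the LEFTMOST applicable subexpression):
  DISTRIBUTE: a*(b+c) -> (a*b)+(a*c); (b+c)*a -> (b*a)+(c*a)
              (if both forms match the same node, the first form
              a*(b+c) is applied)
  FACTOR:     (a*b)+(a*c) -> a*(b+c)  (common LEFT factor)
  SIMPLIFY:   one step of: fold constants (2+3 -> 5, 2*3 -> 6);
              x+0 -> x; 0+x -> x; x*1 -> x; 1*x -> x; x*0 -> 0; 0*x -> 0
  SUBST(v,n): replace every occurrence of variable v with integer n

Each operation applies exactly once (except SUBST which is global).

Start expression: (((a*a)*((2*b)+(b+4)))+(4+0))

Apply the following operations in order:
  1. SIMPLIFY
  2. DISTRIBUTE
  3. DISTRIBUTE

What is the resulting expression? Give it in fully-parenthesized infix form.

Answer: ((((a*a)*(2*b))+(((a*a)*b)+((a*a)*4)))+4)

Derivation:
Start: (((a*a)*((2*b)+(b+4)))+(4+0))
Apply SIMPLIFY at R (target: (4+0)): (((a*a)*((2*b)+(b+4)))+(4+0)) -> (((a*a)*((2*b)+(b+4)))+4)
Apply DISTRIBUTE at L (target: ((a*a)*((2*b)+(b+4)))): (((a*a)*((2*b)+(b+4)))+4) -> ((((a*a)*(2*b))+((a*a)*(b+4)))+4)
Apply DISTRIBUTE at LR (target: ((a*a)*(b+4))): ((((a*a)*(2*b))+((a*a)*(b+4)))+4) -> ((((a*a)*(2*b))+(((a*a)*b)+((a*a)*4)))+4)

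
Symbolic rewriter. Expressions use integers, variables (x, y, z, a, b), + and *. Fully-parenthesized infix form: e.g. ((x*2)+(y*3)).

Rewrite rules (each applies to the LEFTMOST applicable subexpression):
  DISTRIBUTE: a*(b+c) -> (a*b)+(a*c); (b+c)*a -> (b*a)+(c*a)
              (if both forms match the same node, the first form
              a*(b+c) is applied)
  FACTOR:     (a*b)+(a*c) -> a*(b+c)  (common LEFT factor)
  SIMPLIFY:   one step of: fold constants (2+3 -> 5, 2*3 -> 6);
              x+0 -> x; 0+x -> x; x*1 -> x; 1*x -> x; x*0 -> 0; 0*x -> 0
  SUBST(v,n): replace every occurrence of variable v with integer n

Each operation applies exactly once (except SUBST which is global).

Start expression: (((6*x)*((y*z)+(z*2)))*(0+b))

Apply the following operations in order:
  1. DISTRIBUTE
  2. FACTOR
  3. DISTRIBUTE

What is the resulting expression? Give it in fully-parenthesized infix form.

Answer: ((((6*x)*((y*z)+(z*2)))*0)+(((6*x)*((y*z)+(z*2)))*b))

Derivation:
Start: (((6*x)*((y*z)+(z*2)))*(0+b))
Apply DISTRIBUTE at root (target: (((6*x)*((y*z)+(z*2)))*(0+b))): (((6*x)*((y*z)+(z*2)))*(0+b)) -> ((((6*x)*((y*z)+(z*2)))*0)+(((6*x)*((y*z)+(z*2)))*b))
Apply FACTOR at root (target: ((((6*x)*((y*z)+(z*2)))*0)+(((6*x)*((y*z)+(z*2)))*b))): ((((6*x)*((y*z)+(z*2)))*0)+(((6*x)*((y*z)+(z*2)))*b)) -> (((6*x)*((y*z)+(z*2)))*(0+b))
Apply DISTRIBUTE at root (target: (((6*x)*((y*z)+(z*2)))*(0+b))): (((6*x)*((y*z)+(z*2)))*(0+b)) -> ((((6*x)*((y*z)+(z*2)))*0)+(((6*x)*((y*z)+(z*2)))*b))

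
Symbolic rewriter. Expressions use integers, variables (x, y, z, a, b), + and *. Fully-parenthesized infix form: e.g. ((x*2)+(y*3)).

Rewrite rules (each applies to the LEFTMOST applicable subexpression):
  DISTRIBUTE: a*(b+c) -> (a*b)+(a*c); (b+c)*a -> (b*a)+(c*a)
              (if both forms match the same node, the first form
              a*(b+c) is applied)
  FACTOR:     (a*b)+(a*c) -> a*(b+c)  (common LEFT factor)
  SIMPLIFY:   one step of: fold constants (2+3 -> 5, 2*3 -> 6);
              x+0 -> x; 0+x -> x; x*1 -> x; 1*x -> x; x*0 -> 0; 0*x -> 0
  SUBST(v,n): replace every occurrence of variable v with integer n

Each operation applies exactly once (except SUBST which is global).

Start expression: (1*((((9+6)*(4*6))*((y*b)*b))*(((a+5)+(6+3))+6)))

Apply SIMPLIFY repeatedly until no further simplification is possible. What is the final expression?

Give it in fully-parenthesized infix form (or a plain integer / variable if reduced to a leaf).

Answer: ((360*((y*b)*b))*(((a+5)+9)+6))

Derivation:
Start: (1*((((9+6)*(4*6))*((y*b)*b))*(((a+5)+(6+3))+6)))
Step 1: at root: (1*((((9+6)*(4*6))*((y*b)*b))*(((a+5)+(6+3))+6))) -> ((((9+6)*(4*6))*((y*b)*b))*(((a+5)+(6+3))+6)); overall: (1*((((9+6)*(4*6))*((y*b)*b))*(((a+5)+(6+3))+6))) -> ((((9+6)*(4*6))*((y*b)*b))*(((a+5)+(6+3))+6))
Step 2: at LLL: (9+6) -> 15; overall: ((((9+6)*(4*6))*((y*b)*b))*(((a+5)+(6+3))+6)) -> (((15*(4*6))*((y*b)*b))*(((a+5)+(6+3))+6))
Step 3: at LLR: (4*6) -> 24; overall: (((15*(4*6))*((y*b)*b))*(((a+5)+(6+3))+6)) -> (((15*24)*((y*b)*b))*(((a+5)+(6+3))+6))
Step 4: at LL: (15*24) -> 360; overall: (((15*24)*((y*b)*b))*(((a+5)+(6+3))+6)) -> ((360*((y*b)*b))*(((a+5)+(6+3))+6))
Step 5: at RLR: (6+3) -> 9; overall: ((360*((y*b)*b))*(((a+5)+(6+3))+6)) -> ((360*((y*b)*b))*(((a+5)+9)+6))
Fixed point: ((360*((y*b)*b))*(((a+5)+9)+6))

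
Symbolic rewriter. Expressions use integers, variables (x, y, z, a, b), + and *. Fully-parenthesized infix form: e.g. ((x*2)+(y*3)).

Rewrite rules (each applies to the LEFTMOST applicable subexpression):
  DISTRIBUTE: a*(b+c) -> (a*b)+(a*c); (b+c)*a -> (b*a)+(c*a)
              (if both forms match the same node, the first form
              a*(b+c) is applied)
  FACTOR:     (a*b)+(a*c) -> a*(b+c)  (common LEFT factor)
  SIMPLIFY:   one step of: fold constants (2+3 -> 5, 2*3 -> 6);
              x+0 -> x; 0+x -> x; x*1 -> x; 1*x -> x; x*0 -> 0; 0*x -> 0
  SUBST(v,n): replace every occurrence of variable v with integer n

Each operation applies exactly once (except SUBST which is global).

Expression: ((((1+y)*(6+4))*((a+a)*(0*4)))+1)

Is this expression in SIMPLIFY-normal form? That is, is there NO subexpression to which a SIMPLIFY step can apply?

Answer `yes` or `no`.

Answer: no

Derivation:
Expression: ((((1+y)*(6+4))*((a+a)*(0*4)))+1)
Scanning for simplifiable subexpressions (pre-order)...
  at root: ((((1+y)*(6+4))*((a+a)*(0*4)))+1) (not simplifiable)
  at L: (((1+y)*(6+4))*((a+a)*(0*4))) (not simplifiable)
  at LL: ((1+y)*(6+4)) (not simplifiable)
  at LLL: (1+y) (not simplifiable)
  at LLR: (6+4) (SIMPLIFIABLE)
  at LR: ((a+a)*(0*4)) (not simplifiable)
  at LRL: (a+a) (not simplifiable)
  at LRR: (0*4) (SIMPLIFIABLE)
Found simplifiable subexpr at path LLR: (6+4)
One SIMPLIFY step would give: ((((1+y)*10)*((a+a)*(0*4)))+1)
-> NOT in normal form.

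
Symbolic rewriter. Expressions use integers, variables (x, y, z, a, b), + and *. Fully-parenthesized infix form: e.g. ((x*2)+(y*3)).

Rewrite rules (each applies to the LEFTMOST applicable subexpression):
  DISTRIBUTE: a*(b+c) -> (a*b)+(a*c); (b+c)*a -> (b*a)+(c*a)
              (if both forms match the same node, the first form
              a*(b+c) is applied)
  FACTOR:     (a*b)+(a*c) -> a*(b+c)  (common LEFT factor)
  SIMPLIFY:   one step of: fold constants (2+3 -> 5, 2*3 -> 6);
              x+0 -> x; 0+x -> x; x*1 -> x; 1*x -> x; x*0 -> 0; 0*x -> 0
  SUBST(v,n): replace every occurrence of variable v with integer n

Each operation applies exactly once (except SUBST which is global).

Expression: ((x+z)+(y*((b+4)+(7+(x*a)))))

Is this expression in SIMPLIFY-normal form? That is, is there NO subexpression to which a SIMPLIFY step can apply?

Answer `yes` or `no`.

Expression: ((x+z)+(y*((b+4)+(7+(x*a)))))
Scanning for simplifiable subexpressions (pre-order)...
  at root: ((x+z)+(y*((b+4)+(7+(x*a))))) (not simplifiable)
  at L: (x+z) (not simplifiable)
  at R: (y*((b+4)+(7+(x*a)))) (not simplifiable)
  at RR: ((b+4)+(7+(x*a))) (not simplifiable)
  at RRL: (b+4) (not simplifiable)
  at RRR: (7+(x*a)) (not simplifiable)
  at RRRR: (x*a) (not simplifiable)
Result: no simplifiable subexpression found -> normal form.

Answer: yes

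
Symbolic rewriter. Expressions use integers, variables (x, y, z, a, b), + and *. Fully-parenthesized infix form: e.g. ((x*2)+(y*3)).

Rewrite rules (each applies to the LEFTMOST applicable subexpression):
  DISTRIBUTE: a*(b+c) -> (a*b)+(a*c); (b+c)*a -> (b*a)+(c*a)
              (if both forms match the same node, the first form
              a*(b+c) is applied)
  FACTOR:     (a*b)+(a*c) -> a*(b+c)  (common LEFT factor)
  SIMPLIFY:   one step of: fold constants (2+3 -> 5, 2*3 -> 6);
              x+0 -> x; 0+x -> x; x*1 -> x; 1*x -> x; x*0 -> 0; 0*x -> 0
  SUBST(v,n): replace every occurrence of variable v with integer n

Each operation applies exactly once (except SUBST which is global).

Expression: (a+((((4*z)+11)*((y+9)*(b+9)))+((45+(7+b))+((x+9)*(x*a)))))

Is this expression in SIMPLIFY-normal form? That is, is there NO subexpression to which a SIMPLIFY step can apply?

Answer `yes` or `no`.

Expression: (a+((((4*z)+11)*((y+9)*(b+9)))+((45+(7+b))+((x+9)*(x*a)))))
Scanning for simplifiable subexpressions (pre-order)...
  at root: (a+((((4*z)+11)*((y+9)*(b+9)))+((45+(7+b))+((x+9)*(x*a))))) (not simplifiable)
  at R: ((((4*z)+11)*((y+9)*(b+9)))+((45+(7+b))+((x+9)*(x*a)))) (not simplifiable)
  at RL: (((4*z)+11)*((y+9)*(b+9))) (not simplifiable)
  at RLL: ((4*z)+11) (not simplifiable)
  at RLLL: (4*z) (not simplifiable)
  at RLR: ((y+9)*(b+9)) (not simplifiable)
  at RLRL: (y+9) (not simplifiable)
  at RLRR: (b+9) (not simplifiable)
  at RR: ((45+(7+b))+((x+9)*(x*a))) (not simplifiable)
  at RRL: (45+(7+b)) (not simplifiable)
  at RRLR: (7+b) (not simplifiable)
  at RRR: ((x+9)*(x*a)) (not simplifiable)
  at RRRL: (x+9) (not simplifiable)
  at RRRR: (x*a) (not simplifiable)
Result: no simplifiable subexpression found -> normal form.

Answer: yes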